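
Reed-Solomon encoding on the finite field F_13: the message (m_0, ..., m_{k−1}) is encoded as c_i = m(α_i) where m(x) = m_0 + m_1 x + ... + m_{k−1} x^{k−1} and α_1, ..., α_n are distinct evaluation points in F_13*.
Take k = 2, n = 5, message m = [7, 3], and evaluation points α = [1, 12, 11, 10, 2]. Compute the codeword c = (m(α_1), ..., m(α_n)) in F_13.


c = [10, 4, 1, 11, 0]

Message polynomial: m(x) = 7 + 3·x (mod 13).
For each evaluation point α_i, compute m(α_i) mod 13:
  α_1 = 1: Horner steps 3 → 10, so m(1) = 10.
  α_2 = 12: Horner steps 3 → 4, so m(12) = 4.
  α_3 = 11: Horner steps 3 → 1, so m(11) = 1.
  α_4 = 10: Horner steps 3 → 11, so m(10) = 11.
  α_5 = 2: Horner steps 3 → 0, so m(2) = 0.
Codeword c = [10, 4, 1, 11, 0] ∈ F_13^5.


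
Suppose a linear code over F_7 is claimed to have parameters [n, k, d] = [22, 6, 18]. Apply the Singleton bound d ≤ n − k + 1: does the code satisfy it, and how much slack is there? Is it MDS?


Singleton RHS = n − k + 1 = 17, slack = -1, bound violated (no such code; not MDS).

Singleton bound: d ≤ n − k + 1.
Here n = 22, k = 6, so n − k + 1 = 17.
Given d = 18, check d ≤ 17: NO.
Slack = (n − k + 1) − d = -1.
The slack is negative: d = 18 exceeds n − k + 1 = 17 by 1, so the Singleton bound is violated and no linear [22, 6, 18]_7 code can exist. In particular it is not MDS (MDS requires d = n − k + 1 exactly).
Description: the claimed parameters are [22, 6, 18]_7; such a code would be impossible (violates the Singleton bound).


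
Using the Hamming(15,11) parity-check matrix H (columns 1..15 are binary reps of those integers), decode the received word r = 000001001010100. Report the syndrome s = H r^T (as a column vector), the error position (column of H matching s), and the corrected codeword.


s = (1, 0, 0, 1)^T, error position = 9, corrected codeword c = 000001000010100

Compute s = H r^T mod 2 one row at a time:
  s_1 = 0 + 1 + 0 + 1 + 0 + 1 + 0 + 0 = 3 ≡ 1 (mod 2).
  s_2 = 0 + 0 + 1 + 0 + 0 + 1 + 0 + 0 = 2 ≡ 0 (mod 2).
  s_3 = 0 + 0 + 1 + 0 + 0 + 1 + 0 + 0 = 2 ≡ 0 (mod 2).
  s_4 = 0 + 0 + 0 + 0 + 1 + 1 + 1 + 0 = 3 ≡ 1 (mod 2).
s = (1, 0, 0, 1)^T — this equals column 9 of H (binary 1001), so error is at position 9.
Correct: flip bit 9 of r = 000001001010100 to get c = 000001000010100.


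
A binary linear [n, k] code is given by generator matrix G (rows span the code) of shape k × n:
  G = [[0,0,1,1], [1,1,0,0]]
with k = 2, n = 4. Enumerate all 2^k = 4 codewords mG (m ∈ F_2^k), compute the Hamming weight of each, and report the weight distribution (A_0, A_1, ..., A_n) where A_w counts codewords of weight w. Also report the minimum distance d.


Weight distribution: A_0 = 1, A_2 = 2, A_4 = 1. Minimum distance d = 2.

Enumerate all 2^2 = 4 messages m ∈ F_2^2.
For each, compute codeword c = mG in F_2^4, then tally its weight.
  m = 00 → c = 0000, weight = 0.
  m = 10 → c = 0011, weight = 2.
  m = 01 → c = 1100, weight = 2.
  m = 11 → c = 1111, weight = 4.
Tally weights:
  weight 0: 1 codewords.
  weight 2: 2 codewords.
  weight 4: 1 codewords.
Minimum distance d = smallest w > 0 with A_w > 0 = 2.
Sanity: Σ A_w = 4 = 2^2 = 4 ✓.


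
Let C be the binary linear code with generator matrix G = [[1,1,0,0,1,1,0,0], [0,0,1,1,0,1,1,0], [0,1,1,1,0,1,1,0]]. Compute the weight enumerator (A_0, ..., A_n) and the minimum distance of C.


Weight distribution: A_0 = 1, A_1 = 1, A_3 = 1, A_4 = 2, A_5 = 2, A_6 = 1. Minimum distance d = 1.

Enumerate all 2^3 = 8 messages m ∈ F_2^3.
For each, compute codeword c = mG in F_2^8, then tally its weight.
  m = 000 → c = 00000000, weight = 0.
  m = 100 → c = 11001100, weight = 4.
  m = 010 → c = 00110110, weight = 4.
  m = 110 → c = 11111010, weight = 6.
  m = 001 → c = 01110110, weight = 5.
  m = 101 → c = 10111010, weight = 5.
  m = 011 → c = 01000000, weight = 1.
  m = 111 → c = 10001100, weight = 3.
Tally weights:
  weight 0: 1 codewords.
  weight 1: 1 codewords.
  weight 3: 1 codewords.
  weight 4: 2 codewords.
  weight 5: 2 codewords.
  weight 6: 1 codewords.
Minimum distance d = smallest w > 0 with A_w > 0 = 1.
Sanity: Σ A_w = 8 = 2^3 = 8 ✓.


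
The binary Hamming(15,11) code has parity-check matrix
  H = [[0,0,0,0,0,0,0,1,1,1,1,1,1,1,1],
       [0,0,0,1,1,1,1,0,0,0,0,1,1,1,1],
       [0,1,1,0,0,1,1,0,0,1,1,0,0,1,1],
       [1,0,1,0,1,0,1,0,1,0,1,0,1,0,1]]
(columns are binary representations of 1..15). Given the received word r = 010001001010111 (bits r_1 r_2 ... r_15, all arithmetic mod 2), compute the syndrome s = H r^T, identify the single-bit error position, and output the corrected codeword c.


s = (1, 0, 1, 0)^T, error position = 10, corrected codeword c = 010001001110111

Compute s = H r^T mod 2 one row at a time:
  s_1 = 0 + 1 + 0 + 1 + 0 + 1 + 1 + 1 = 5 ≡ 1 (mod 2).
  s_2 = 0 + 0 + 1 + 0 + 0 + 1 + 1 + 1 = 4 ≡ 0 (mod 2).
  s_3 = 1 + 0 + 1 + 0 + 0 + 1 + 1 + 1 = 5 ≡ 1 (mod 2).
  s_4 = 0 + 0 + 0 + 0 + 1 + 1 + 1 + 1 = 4 ≡ 0 (mod 2).
s = (1, 0, 1, 0)^T — this equals column 10 of H (binary 1010), so error is at position 10.
Correct: flip bit 10 of r = 010001001010111 to get c = 010001001110111.


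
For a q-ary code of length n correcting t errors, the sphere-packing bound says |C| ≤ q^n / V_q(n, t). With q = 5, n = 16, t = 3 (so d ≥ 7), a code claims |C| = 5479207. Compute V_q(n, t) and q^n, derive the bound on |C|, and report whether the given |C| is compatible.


V_q(n, t) = 37825, q^n = 152587890625, Hamming bound = 4034048, |C| = 5479207 > bound (violated).

Step 1: Compute V_q(n, t) = Σ_{j=0}^3 C(n, j) (q−1)^j.
  j = 0: C(16,0)·(4)^0 = 1·1 = 1.
  j = 1: C(16,1)·(4)^1 = 16·4 = 64.
  j = 2: C(16,2)·(4)^2 = 120·16 = 1920.
  j = 3: C(16,3)·(4)^3 = 560·64 = 35840.
  V_q(n, t) = 1 + 64 + 1920 + 35840 = 37825.
Step 2: q^n = 5^16 = 152587890625.
Step 3: Hamming bound ⌊q^n / V_q(n,t)⌋ = ⌊152587890625/37825⌋ = 4034048.
Step 4: Compare |C| = 5479207 to 4034048: violated.
The claimed |C| lies above the Hamming bound, so no 5-ary code of length 16 with d ≥ 7 can have 5479207 codewords.


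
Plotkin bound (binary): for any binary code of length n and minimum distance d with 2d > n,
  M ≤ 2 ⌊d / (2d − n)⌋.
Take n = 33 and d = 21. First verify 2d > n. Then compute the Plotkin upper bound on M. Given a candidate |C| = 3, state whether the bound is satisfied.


Plotkin bound M ≤ 4; given |C| = 3 ≤ bound (satisfied).

Check applicability: 2d = 42, n = 33.
2d − n = 9 > 0, so Plotkin applies.
Compute d/(2d−n) = 21/9 ≈ 2.3333.
⌊d/(2d−n)⌋ = 2.
Plotkin bound: M ≤ 2·2 = 4.
Given |C| = 3, check: satisfied.
This |C| is below the Plotkin bound.


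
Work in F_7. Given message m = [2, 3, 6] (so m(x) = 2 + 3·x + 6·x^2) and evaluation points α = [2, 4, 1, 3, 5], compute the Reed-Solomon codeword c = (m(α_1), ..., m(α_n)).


c = [4, 5, 4, 2, 6]

Message polynomial: m(x) = 2 + 3·x + 6·x^2 (mod 7).
For each evaluation point α_i, compute m(α_i) mod 7:
  α_1 = 2: Horner steps 6 → 1 → 4, so m(2) = 4.
  α_2 = 4: Horner steps 6 → 6 → 5, so m(4) = 5.
  α_3 = 1: Horner steps 6 → 2 → 4, so m(1) = 4.
  α_4 = 3: Horner steps 6 → 0 → 2, so m(3) = 2.
  α_5 = 5: Horner steps 6 → 5 → 6, so m(5) = 6.
Codeword c = [4, 5, 4, 2, 6] ∈ F_7^5.


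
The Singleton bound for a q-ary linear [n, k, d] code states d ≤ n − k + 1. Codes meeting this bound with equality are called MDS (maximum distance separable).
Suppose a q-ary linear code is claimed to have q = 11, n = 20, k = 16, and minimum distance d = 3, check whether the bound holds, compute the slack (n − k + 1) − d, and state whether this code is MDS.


Singleton RHS = n − k + 1 = 5, slack = 2, bound satisfied, not MDS.

Singleton bound: d ≤ n − k + 1.
Here n = 20, k = 16, so n − k + 1 = 5.
Given d = 3, check d ≤ 5: YES.
Slack = (n − k + 1) − d = 2.
The code is NOT MDS (slack = 2 > 0).
Description: the claimed parameters are [20, 16, 3]_11; such a code would be non-MDS.


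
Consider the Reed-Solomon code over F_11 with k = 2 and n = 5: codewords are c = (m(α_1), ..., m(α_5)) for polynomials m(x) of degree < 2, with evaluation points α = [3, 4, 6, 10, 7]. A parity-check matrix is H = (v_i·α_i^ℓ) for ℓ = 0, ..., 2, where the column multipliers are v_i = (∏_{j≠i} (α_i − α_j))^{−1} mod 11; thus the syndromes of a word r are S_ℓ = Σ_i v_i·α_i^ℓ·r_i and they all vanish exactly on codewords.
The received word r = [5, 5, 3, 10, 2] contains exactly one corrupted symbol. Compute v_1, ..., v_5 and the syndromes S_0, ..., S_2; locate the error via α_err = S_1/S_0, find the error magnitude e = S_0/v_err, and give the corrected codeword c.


S = (3, 9, 5), error at position 1, error magnitude e = 10, c = [6, 5, 3, 10, 2].

Step 1: column multipliers v_i = (∏_{j≠i}(α_i − α_j))^{−1} mod 11.
  i = 1 (α = 3): (3−4)(3−6)(3−10)(3−7) = (−1)·(−3)·(−7)·(−4) = 84 ≡ 7, so v_1 = 7^{−1} = 8 (mod 11).
  i = 2 (α = 4): (4−3)(4−6)(4−10)(4−7) = 1·(−2)·(−6)·(−3) = −36 ≡ 8, so v_2 = 8^{−1} = 7 (mod 11).
  i = 3 (α = 6): (6−3)(6−4)(6−10)(6−7) = 3·2·(−4)·(−1) = 24 ≡ 2, so v_3 = 2^{−1} = 6 (mod 11).
  i = 4 (α = 10): (10−3)(10−4)(10−6)(10−7) = 7·6·4·3 = 504 ≡ 9, so v_4 = 9^{−1} = 5 (mod 11).
  i = 5 (α = 7): (7−3)(7−4)(7−6)(7−10) = 4·3·1·(−3) = −36 ≡ 8, so v_5 = 8^{−1} = 7 (mod 11).
  v = [8, 7, 6, 5, 7].
Step 2: syndromes of r = [5, 5, 3, 10, 2] (all sums mod 11).
  S_0 = Σ v_i r_i = 8·5 + 7·5 + 6·3 + 5·10 + 7·2 = 157 ≡ 3.
  S_1 = Σ v_i α_i r_i = 8·3·5 + 7·4·5 + 6·6·3 + 5·10·10 + 7·7·2 = 966 ≡ 9.
  α_i^2 mod 11 = [9, 5, 3, 1, 5].
  S_2 = Σ v_i α_i^2 r_i = 8·9·5 + 7·5·5 + 6·3·3 + 5·1·10 + 7·5·2 = 709 ≡ 5.
  S = (3, 9, 5) ≠ 0, so r is not a codeword (an error is present).
Step 3: locate the error. For a single error e at position i, S_ℓ = v_i·e·α_i^ℓ, so α_err = S_1/S_0.
  S_0^{−1} = 3^{−1} = 4 (mod 11), so α_err = 9·4 = 36 ≡ 3 = α_1. Error position i = 1.
  Consistency check: S_2/S_1 = 5·5 = 25 ≡ 3 = α_err ✓ (single-error assumption holds).
Step 4: error magnitude e = S_0/v_1 = S_0·∏_{j≠1}(α_1 − α_j) = 3·7 = 21 ≡ 10 (mod 11).
Step 5: correct position 1: c_1 = r_1 − e = 5 − 10 ≡ 6 (mod 11). Hence c = [6, 5, 3, 10, 2].
  Check: interpolating c through the α_i gives m(x) = 9 + 10·x (degree < 2) with m(α_i) = c_i for every i, so c is indeed a codeword.


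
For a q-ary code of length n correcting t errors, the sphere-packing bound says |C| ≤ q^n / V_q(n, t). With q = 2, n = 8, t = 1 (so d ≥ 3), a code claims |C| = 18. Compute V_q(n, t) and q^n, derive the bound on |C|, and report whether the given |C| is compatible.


V_q(n, t) = 9, q^n = 256, Hamming bound = 28, |C| = 18 ≤ bound (satisfied).

Step 1: Compute V_q(n, t) = Σ_{j=0}^1 C(n, j) (q−1)^j.
  j = 0: C(8,0)·(1)^0 = 1·1 = 1.
  j = 1: C(8,1)·(1)^1 = 8·1 = 8.
  V_q(n, t) = 1 + 8 = 9.
Step 2: q^n = 2^8 = 256.
Step 3: Hamming bound ⌊q^n / V_q(n,t)⌋ = ⌊256/9⌋ = 28.
Step 4: Compare |C| = 18 to 28: satisfied.
The claimed |C| lies below the Hamming bound.


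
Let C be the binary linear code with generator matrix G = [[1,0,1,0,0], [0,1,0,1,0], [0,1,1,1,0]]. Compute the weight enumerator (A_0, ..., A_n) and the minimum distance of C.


Weight distribution: A_0 = 1, A_1 = 2, A_2 = 2, A_3 = 2, A_4 = 1. Minimum distance d = 1.

Enumerate all 2^3 = 8 messages m ∈ F_2^3.
For each, compute codeword c = mG in F_2^5, then tally its weight.
  m = 000 → c = 00000, weight = 0.
  m = 100 → c = 10100, weight = 2.
  m = 010 → c = 01010, weight = 2.
  m = 110 → c = 11110, weight = 4.
  m = 001 → c = 01110, weight = 3.
  m = 101 → c = 11010, weight = 3.
  m = 011 → c = 00100, weight = 1.
  m = 111 → c = 10000, weight = 1.
Tally weights:
  weight 0: 1 codewords.
  weight 1: 2 codewords.
  weight 2: 2 codewords.
  weight 3: 2 codewords.
  weight 4: 1 codewords.
Minimum distance d = smallest w > 0 with A_w > 0 = 1.
Sanity: Σ A_w = 8 = 2^3 = 8 ✓.


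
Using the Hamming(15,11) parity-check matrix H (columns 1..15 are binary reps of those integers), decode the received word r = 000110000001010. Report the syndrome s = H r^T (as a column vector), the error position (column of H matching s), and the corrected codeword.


s = (0, 0, 1, 1)^T, error position = 3, corrected codeword c = 001110000001010

Compute s = H r^T mod 2 one row at a time:
  s_1 = 0 + 0 + 0 + 0 + 1 + 0 + 1 + 0 = 2 ≡ 0 (mod 2).
  s_2 = 1 + 1 + 0 + 0 + 1 + 0 + 1 + 0 = 4 ≡ 0 (mod 2).
  s_3 = 0 + 0 + 0 + 0 + 0 + 0 + 1 + 0 = 1 ≡ 1 (mod 2).
  s_4 = 0 + 0 + 1 + 0 + 0 + 0 + 0 + 0 = 1 ≡ 1 (mod 2).
s = (0, 0, 1, 1)^T — this equals column 3 of H (binary 0011), so error is at position 3.
Correct: flip bit 3 of r = 000110000001010 to get c = 001110000001010.


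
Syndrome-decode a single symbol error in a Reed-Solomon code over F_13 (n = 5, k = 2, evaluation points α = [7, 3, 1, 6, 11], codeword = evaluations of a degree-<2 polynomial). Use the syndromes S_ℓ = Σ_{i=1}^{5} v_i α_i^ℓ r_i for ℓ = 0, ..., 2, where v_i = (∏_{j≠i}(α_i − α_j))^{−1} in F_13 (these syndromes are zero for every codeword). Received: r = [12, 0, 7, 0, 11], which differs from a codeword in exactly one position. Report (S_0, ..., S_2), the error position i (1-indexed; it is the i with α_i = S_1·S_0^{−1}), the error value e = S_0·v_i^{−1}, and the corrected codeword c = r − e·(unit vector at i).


S = (3, 5, 4), error at position 4, error magnitude e = 4, c = [12, 0, 7, 9, 11].

Step 1: column multipliers v_i = (∏_{j≠i}(α_i − α_j))^{−1} mod 13.
  i = 1 (α = 7): (7−3)(7−1)(7−6)(7−11) = 4·6·1·(−4) = −96 ≡ 8, so v_1 = 8^{−1} = 5 (mod 13).
  i = 2 (α = 3): (3−7)(3−1)(3−6)(3−11) = (−4)·2·(−3)·(−8) = −192 ≡ 3, so v_2 = 3^{−1} = 9 (mod 13).
  i = 3 (α = 1): (1−7)(1−3)(1−6)(1−11) = (−6)·(−2)·(−5)·(−10) = 600 ≡ 2, so v_3 = 2^{−1} = 7 (mod 13).
  i = 4 (α = 6): (6−7)(6−3)(6−1)(6−11) = (−1)·3·5·(−5) = 75 ≡ 10, so v_4 = 10^{−1} = 4 (mod 13).
  i = 5 (α = 11): (11−7)(11−3)(11−1)(11−6) = 4·8·10·5 = 1600 ≡ 1, so v_5 = 1^{−1} = 1 (mod 13).
  v = [5, 9, 7, 4, 1].
Step 2: syndromes of r = [12, 0, 7, 0, 11] (all sums mod 13).
  S_0 = Σ v_i r_i = 5·12 + 9·0 + 7·7 + 4·0 + 1·11 = 120 ≡ 3.
  S_1 = Σ v_i α_i r_i = 5·7·12 + 9·3·0 + 7·1·7 + 4·6·0 + 1·11·11 = 590 ≡ 5.
  α_i^2 mod 13 = [10, 9, 1, 10, 4].
  S_2 = Σ v_i α_i^2 r_i = 5·10·12 + 9·9·0 + 7·1·7 + 4·10·0 + 1·4·11 = 693 ≡ 4.
  S = (3, 5, 4) ≠ 0, so r is not a codeword (an error is present).
Step 3: locate the error. For a single error e at position i, S_ℓ = v_i·e·α_i^ℓ, so α_err = S_1/S_0.
  S_0^{−1} = 3^{−1} = 9 (mod 13), so α_err = 5·9 = 45 ≡ 6 = α_4. Error position i = 4.
  Consistency check: S_2/S_1 = 4·8 = 32 ≡ 6 = α_err ✓ (single-error assumption holds).
Step 4: error magnitude e = S_0/v_4 = S_0·∏_{j≠4}(α_4 − α_j) = 3·10 = 30 ≡ 4 (mod 13).
Step 5: correct position 4: c_4 = r_4 − e = 0 − 4 ≡ 9 (mod 13). Hence c = [12, 0, 7, 9, 11].
  Check: interpolating c through the α_i gives m(x) = 4 + 3·x (degree < 2) with m(α_i) = c_i for every i, so c is indeed a codeword.


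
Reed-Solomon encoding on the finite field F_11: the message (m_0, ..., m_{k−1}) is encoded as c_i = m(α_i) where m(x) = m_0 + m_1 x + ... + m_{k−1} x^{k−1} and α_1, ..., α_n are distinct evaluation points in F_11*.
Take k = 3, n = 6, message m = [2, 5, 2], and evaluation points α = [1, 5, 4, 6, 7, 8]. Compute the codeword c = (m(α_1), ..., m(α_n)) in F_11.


c = [9, 0, 10, 5, 3, 5]

Message polynomial: m(x) = 2 + 5·x + 2·x^2 (mod 11).
For each evaluation point α_i, compute m(α_i) mod 11:
  α_1 = 1: Horner steps 2 → 7 → 9, so m(1) = 9.
  α_2 = 5: Horner steps 2 → 4 → 0, so m(5) = 0.
  α_3 = 4: Horner steps 2 → 2 → 10, so m(4) = 10.
  α_4 = 6: Horner steps 2 → 6 → 5, so m(6) = 5.
  α_5 = 7: Horner steps 2 → 8 → 3, so m(7) = 3.
  α_6 = 8: Horner steps 2 → 10 → 5, so m(8) = 5.
Codeword c = [9, 0, 10, 5, 3, 5] ∈ F_11^6.


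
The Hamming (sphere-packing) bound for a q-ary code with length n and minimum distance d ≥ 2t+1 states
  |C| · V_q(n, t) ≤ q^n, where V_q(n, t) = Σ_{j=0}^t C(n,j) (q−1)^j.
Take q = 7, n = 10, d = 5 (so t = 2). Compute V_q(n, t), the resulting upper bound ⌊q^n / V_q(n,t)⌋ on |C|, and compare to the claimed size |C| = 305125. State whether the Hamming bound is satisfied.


V_q(n, t) = 1681, q^n = 282475249, Hamming bound = 168040, |C| = 305125 > bound (violated).

Step 1: Compute V_q(n, t) = Σ_{j=0}^2 C(n, j) (q−1)^j.
  j = 0: C(10,0)·(6)^0 = 1·1 = 1.
  j = 1: C(10,1)·(6)^1 = 10·6 = 60.
  j = 2: C(10,2)·(6)^2 = 45·36 = 1620.
  V_q(n, t) = 1 + 60 + 1620 = 1681.
Step 2: q^n = 7^10 = 282475249.
Step 3: Hamming bound ⌊q^n / V_q(n,t)⌋ = ⌊282475249/1681⌋ = 168040.
Step 4: Compare |C| = 305125 to 168040: violated.
The claimed |C| lies above the Hamming bound, so no 7-ary code of length 10 with d ≥ 5 can have 305125 codewords.


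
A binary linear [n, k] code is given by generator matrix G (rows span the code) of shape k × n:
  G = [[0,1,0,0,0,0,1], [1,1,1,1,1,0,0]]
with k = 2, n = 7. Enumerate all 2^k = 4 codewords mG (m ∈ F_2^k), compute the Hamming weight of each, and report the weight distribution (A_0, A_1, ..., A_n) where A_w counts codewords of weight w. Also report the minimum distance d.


Weight distribution: A_0 = 1, A_2 = 1, A_5 = 2. Minimum distance d = 2.

Enumerate all 2^2 = 4 messages m ∈ F_2^2.
For each, compute codeword c = mG in F_2^7, then tally its weight.
  m = 00 → c = 0000000, weight = 0.
  m = 10 → c = 0100001, weight = 2.
  m = 01 → c = 1111100, weight = 5.
  m = 11 → c = 1011101, weight = 5.
Tally weights:
  weight 0: 1 codewords.
  weight 2: 1 codewords.
  weight 5: 2 codewords.
Minimum distance d = smallest w > 0 with A_w > 0 = 2.
Sanity: Σ A_w = 4 = 2^2 = 4 ✓.


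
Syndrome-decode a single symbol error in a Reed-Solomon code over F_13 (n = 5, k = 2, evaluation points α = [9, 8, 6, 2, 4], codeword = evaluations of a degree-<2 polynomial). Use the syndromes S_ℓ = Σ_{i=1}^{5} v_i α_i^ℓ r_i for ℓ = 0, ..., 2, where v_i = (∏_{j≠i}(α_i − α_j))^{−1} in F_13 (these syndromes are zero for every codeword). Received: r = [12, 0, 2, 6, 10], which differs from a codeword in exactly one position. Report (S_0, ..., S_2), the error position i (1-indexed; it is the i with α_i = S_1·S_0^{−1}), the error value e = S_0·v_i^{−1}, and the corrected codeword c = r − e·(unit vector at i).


S = (10, 1, 4), error at position 5, error magnitude e = 6, c = [12, 0, 2, 6, 4].

Step 1: column multipliers v_i = (∏_{j≠i}(α_i − α_j))^{−1} mod 13.
  i = 1 (α = 9): (9−8)(9−6)(9−2)(9−4) = 1·3·7·5 = 105 ≡ 1, so v_1 = 1^{−1} = 1 (mod 13).
  i = 2 (α = 8): (8−9)(8−6)(8−2)(8−4) = (−1)·2·6·4 = −48 ≡ 4, so v_2 = 4^{−1} = 10 (mod 13).
  i = 3 (α = 6): (6−9)(6−8)(6−2)(6−4) = (−3)·(−2)·4·2 = 48 ≡ 9, so v_3 = 9^{−1} = 3 (mod 13).
  i = 4 (α = 2): (2−9)(2−8)(2−6)(2−4) = (−7)·(−6)·(−4)·(−2) = 336 ≡ 11, so v_4 = 11^{−1} = 6 (mod 13).
  i = 5 (α = 4): (4−9)(4−8)(4−6)(4−2) = (−5)·(−4)·(−2)·2 = −80 ≡ 11, so v_5 = 11^{−1} = 6 (mod 13).
  v = [1, 10, 3, 6, 6].
Step 2: syndromes of r = [12, 0, 2, 6, 10] (all sums mod 13).
  S_0 = Σ v_i r_i = 1·12 + 10·0 + 3·2 + 6·6 + 6·10 = 114 ≡ 10.
  S_1 = Σ v_i α_i r_i = 1·9·12 + 10·8·0 + 3·6·2 + 6·2·6 + 6·4·10 = 456 ≡ 1.
  α_i^2 mod 13 = [3, 12, 10, 4, 3].
  S_2 = Σ v_i α_i^2 r_i = 1·3·12 + 10·12·0 + 3·10·2 + 6·4·6 + 6·3·10 = 420 ≡ 4.
  S = (10, 1, 4) ≠ 0, so r is not a codeword (an error is present).
Step 3: locate the error. For a single error e at position i, S_ℓ = v_i·e·α_i^ℓ, so α_err = S_1/S_0.
  S_0^{−1} = 10^{−1} = 4 (mod 13), so α_err = 1·4 = 4 ≡ 4 = α_5. Error position i = 5.
  Consistency check: S_2/S_1 = 4·1 = 4 ≡ 4 = α_err ✓ (single-error assumption holds).
Step 4: error magnitude e = S_0/v_5 = S_0·∏_{j≠5}(α_5 − α_j) = 10·11 = 110 ≡ 6 (mod 13).
Step 5: correct position 5: c_5 = r_5 − e = 10 − 6 ≡ 4 (mod 13). Hence c = [12, 0, 2, 6, 4].
  Check: interpolating c through the α_i gives m(x) = 8 + 12·x (degree < 2) with m(α_i) = c_i for every i, so c is indeed a codeword.


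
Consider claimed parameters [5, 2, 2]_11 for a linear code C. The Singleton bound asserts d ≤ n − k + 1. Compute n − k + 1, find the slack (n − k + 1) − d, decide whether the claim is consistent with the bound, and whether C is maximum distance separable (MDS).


Singleton RHS = n − k + 1 = 4, slack = 2, bound satisfied, not MDS.

Singleton bound: d ≤ n − k + 1.
Here n = 5, k = 2, so n − k + 1 = 4.
Given d = 2, check d ≤ 4: YES.
Slack = (n − k + 1) − d = 2.
The code is NOT MDS (slack = 2 > 0).
Description: the claimed parameters are [5, 2, 2]_11; such a code would be non-MDS.


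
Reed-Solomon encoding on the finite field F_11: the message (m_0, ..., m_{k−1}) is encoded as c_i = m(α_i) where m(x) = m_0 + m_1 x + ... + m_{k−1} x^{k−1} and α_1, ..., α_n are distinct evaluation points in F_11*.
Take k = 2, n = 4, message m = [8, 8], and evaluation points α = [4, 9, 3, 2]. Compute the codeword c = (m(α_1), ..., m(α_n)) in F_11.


c = [7, 3, 10, 2]

Message polynomial: m(x) = 8 + 8·x (mod 11).
For each evaluation point α_i, compute m(α_i) mod 11:
  α_1 = 4: Horner steps 8 → 7, so m(4) = 7.
  α_2 = 9: Horner steps 8 → 3, so m(9) = 3.
  α_3 = 3: Horner steps 8 → 10, so m(3) = 10.
  α_4 = 2: Horner steps 8 → 2, so m(2) = 2.
Codeword c = [7, 3, 10, 2] ∈ F_11^4.


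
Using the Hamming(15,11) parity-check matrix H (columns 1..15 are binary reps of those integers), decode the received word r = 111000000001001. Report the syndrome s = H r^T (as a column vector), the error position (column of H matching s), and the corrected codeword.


s = (0, 0, 1, 1)^T, error position = 3, corrected codeword c = 110000000001001

Compute s = H r^T mod 2 one row at a time:
  s_1 = 0 + 0 + 0 + 0 + 1 + 0 + 0 + 1 = 2 ≡ 0 (mod 2).
  s_2 = 0 + 0 + 0 + 0 + 1 + 0 + 0 + 1 = 2 ≡ 0 (mod 2).
  s_3 = 1 + 1 + 0 + 0 + 0 + 0 + 0 + 1 = 3 ≡ 1 (mod 2).
  s_4 = 1 + 1 + 0 + 0 + 0 + 0 + 0 + 1 = 3 ≡ 1 (mod 2).
s = (0, 0, 1, 1)^T — this equals column 3 of H (binary 0011), so error is at position 3.
Correct: flip bit 3 of r = 111000000001001 to get c = 110000000001001.


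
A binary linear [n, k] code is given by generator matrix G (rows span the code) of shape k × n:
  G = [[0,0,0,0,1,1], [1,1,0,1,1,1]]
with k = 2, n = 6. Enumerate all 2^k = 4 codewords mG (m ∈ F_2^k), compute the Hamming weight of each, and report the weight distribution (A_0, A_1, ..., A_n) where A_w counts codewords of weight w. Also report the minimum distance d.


Weight distribution: A_0 = 1, A_2 = 1, A_3 = 1, A_5 = 1. Minimum distance d = 2.

Enumerate all 2^2 = 4 messages m ∈ F_2^2.
For each, compute codeword c = mG in F_2^6, then tally its weight.
  m = 00 → c = 000000, weight = 0.
  m = 10 → c = 000011, weight = 2.
  m = 01 → c = 110111, weight = 5.
  m = 11 → c = 110100, weight = 3.
Tally weights:
  weight 0: 1 codewords.
  weight 2: 1 codewords.
  weight 3: 1 codewords.
  weight 5: 1 codewords.
Minimum distance d = smallest w > 0 with A_w > 0 = 2.
Sanity: Σ A_w = 4 = 2^2 = 4 ✓.


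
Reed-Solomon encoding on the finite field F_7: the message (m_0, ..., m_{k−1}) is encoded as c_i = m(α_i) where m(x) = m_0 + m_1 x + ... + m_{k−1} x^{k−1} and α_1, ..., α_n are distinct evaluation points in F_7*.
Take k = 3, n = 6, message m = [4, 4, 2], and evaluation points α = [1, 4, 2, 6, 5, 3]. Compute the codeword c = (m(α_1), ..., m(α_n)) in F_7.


c = [3, 3, 6, 2, 4, 6]

Message polynomial: m(x) = 4 + 4·x + 2·x^2 (mod 7).
For each evaluation point α_i, compute m(α_i) mod 7:
  α_1 = 1: Horner steps 2 → 6 → 3, so m(1) = 3.
  α_2 = 4: Horner steps 2 → 5 → 3, so m(4) = 3.
  α_3 = 2: Horner steps 2 → 1 → 6, so m(2) = 6.
  α_4 = 6: Horner steps 2 → 2 → 2, so m(6) = 2.
  α_5 = 5: Horner steps 2 → 0 → 4, so m(5) = 4.
  α_6 = 3: Horner steps 2 → 3 → 6, so m(3) = 6.
Codeword c = [3, 3, 6, 2, 4, 6] ∈ F_7^6.


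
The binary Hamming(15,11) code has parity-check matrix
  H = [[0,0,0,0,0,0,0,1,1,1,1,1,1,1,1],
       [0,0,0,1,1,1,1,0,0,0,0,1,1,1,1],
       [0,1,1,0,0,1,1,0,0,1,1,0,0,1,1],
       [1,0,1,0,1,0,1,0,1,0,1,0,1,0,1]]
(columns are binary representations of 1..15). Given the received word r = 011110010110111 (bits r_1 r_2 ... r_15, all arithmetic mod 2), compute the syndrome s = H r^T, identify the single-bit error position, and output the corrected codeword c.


s = (0, 1, 0, 1)^T, error position = 5, corrected codeword c = 011100010110111

Compute s = H r^T mod 2 one row at a time:
  s_1 = 1 + 0 + 1 + 1 + 0 + 1 + 1 + 1 = 6 ≡ 0 (mod 2).
  s_2 = 1 + 1 + 0 + 0 + 0 + 1 + 1 + 1 = 5 ≡ 1 (mod 2).
  s_3 = 1 + 1 + 0 + 0 + 1 + 1 + 1 + 1 = 6 ≡ 0 (mod 2).
  s_4 = 0 + 1 + 1 + 0 + 0 + 1 + 1 + 1 = 5 ≡ 1 (mod 2).
s = (0, 1, 0, 1)^T — this equals column 5 of H (binary 0101), so error is at position 5.
Correct: flip bit 5 of r = 011110010110111 to get c = 011100010110111.


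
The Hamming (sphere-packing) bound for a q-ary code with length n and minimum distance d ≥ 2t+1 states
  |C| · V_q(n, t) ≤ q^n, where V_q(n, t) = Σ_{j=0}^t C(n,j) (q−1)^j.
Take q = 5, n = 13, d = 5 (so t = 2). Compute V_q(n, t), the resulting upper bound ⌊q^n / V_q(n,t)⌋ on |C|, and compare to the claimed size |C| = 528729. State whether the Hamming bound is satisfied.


V_q(n, t) = 1301, q^n = 1220703125, Hamming bound = 938280, |C| = 528729 ≤ bound (satisfied).

Step 1: Compute V_q(n, t) = Σ_{j=0}^2 C(n, j) (q−1)^j.
  j = 0: C(13,0)·(4)^0 = 1·1 = 1.
  j = 1: C(13,1)·(4)^1 = 13·4 = 52.
  j = 2: C(13,2)·(4)^2 = 78·16 = 1248.
  V_q(n, t) = 1 + 52 + 1248 = 1301.
Step 2: q^n = 5^13 = 1220703125.
Step 3: Hamming bound ⌊q^n / V_q(n,t)⌋ = ⌊1220703125/1301⌋ = 938280.
Step 4: Compare |C| = 528729 to 938280: satisfied.
The claimed |C| lies below the Hamming bound.


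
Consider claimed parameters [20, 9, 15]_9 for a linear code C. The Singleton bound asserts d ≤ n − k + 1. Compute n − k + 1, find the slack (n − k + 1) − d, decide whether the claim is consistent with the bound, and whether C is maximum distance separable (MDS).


Singleton RHS = n − k + 1 = 12, slack = -3, bound violated (no such code; not MDS).

Singleton bound: d ≤ n − k + 1.
Here n = 20, k = 9, so n − k + 1 = 12.
Given d = 15, check d ≤ 12: NO.
Slack = (n − k + 1) − d = -3.
The slack is negative: d = 15 exceeds n − k + 1 = 12 by 3, so the Singleton bound is violated and no linear [20, 9, 15]_9 code can exist. In particular it is not MDS (MDS requires d = n − k + 1 exactly).
Description: the claimed parameters are [20, 9, 15]_9; such a code would be impossible (violates the Singleton bound).


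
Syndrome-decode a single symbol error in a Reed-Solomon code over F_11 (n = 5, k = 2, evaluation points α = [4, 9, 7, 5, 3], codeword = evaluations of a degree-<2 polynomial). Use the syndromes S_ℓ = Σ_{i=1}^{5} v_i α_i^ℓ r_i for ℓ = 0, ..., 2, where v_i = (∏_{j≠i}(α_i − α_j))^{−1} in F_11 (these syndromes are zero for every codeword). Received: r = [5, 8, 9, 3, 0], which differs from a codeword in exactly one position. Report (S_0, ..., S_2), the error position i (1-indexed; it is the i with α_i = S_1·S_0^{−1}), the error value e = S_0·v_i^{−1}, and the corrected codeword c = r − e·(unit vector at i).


S = (3, 4, 9), error at position 4, error magnitude e = 4, c = [5, 8, 9, 10, 0].

Step 1: column multipliers v_i = (∏_{j≠i}(α_i − α_j))^{−1} mod 11.
  i = 1 (α = 4): (4−9)(4−7)(4−5)(4−3) = (−5)·(−3)·(−1)·1 = −15 ≡ 7, so v_1 = 7^{−1} = 8 (mod 11).
  i = 2 (α = 9): (9−4)(9−7)(9−5)(9−3) = 5·2·4·6 = 240 ≡ 9, so v_2 = 9^{−1} = 5 (mod 11).
  i = 3 (α = 7): (7−4)(7−9)(7−5)(7−3) = 3·(−2)·2·4 = −48 ≡ 7, so v_3 = 7^{−1} = 8 (mod 11).
  i = 4 (α = 5): (5−4)(5−9)(5−7)(5−3) = 1·(−4)·(−2)·2 = 16 ≡ 5, so v_4 = 5^{−1} = 9 (mod 11).
  i = 5 (α = 3): (3−4)(3−9)(3−7)(3−5) = (−1)·(−6)·(−4)·(−2) = 48 ≡ 4, so v_5 = 4^{−1} = 3 (mod 11).
  v = [8, 5, 8, 9, 3].
Step 2: syndromes of r = [5, 8, 9, 3, 0] (all sums mod 11).
  S_0 = Σ v_i r_i = 8·5 + 5·8 + 8·9 + 9·3 + 3·0 = 179 ≡ 3.
  S_1 = Σ v_i α_i r_i = 8·4·5 + 5·9·8 + 8·7·9 + 9·5·3 + 3·3·0 = 1159 ≡ 4.
  α_i^2 mod 11 = [5, 4, 5, 3, 9].
  S_2 = Σ v_i α_i^2 r_i = 8·5·5 + 5·4·8 + 8·5·9 + 9·3·3 + 3·9·0 = 801 ≡ 9.
  S = (3, 4, 9) ≠ 0, so r is not a codeword (an error is present).
Step 3: locate the error. For a single error e at position i, S_ℓ = v_i·e·α_i^ℓ, so α_err = S_1/S_0.
  S_0^{−1} = 3^{−1} = 4 (mod 11), so α_err = 4·4 = 16 ≡ 5 = α_4. Error position i = 4.
  Consistency check: S_2/S_1 = 9·3 = 27 ≡ 5 = α_err ✓ (single-error assumption holds).
Step 4: error magnitude e = S_0/v_4 = S_0·∏_{j≠4}(α_4 − α_j) = 3·5 = 15 ≡ 4 (mod 11).
Step 5: correct position 4: c_4 = r_4 − e = 3 − 4 ≡ 10 (mod 11). Hence c = [5, 8, 9, 10, 0].
  Check: interpolating c through the α_i gives m(x) = 7 + 5·x (degree < 2) with m(α_i) = c_i for every i, so c is indeed a codeword.


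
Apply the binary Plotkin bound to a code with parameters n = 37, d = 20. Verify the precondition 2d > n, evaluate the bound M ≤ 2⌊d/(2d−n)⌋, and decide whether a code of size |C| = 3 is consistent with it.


Plotkin bound M ≤ 12; given |C| = 3 ≤ bound (satisfied).

Check applicability: 2d = 40, n = 37.
2d − n = 3 > 0, so Plotkin applies.
Compute d/(2d−n) = 20/3 ≈ 6.6667.
⌊d/(2d−n)⌋ = 6.
Plotkin bound: M ≤ 2·6 = 12.
Given |C| = 3, check: satisfied.
This |C| is below the Plotkin bound.


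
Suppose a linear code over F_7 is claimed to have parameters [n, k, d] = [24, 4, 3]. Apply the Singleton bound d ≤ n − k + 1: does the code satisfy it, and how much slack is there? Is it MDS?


Singleton RHS = n − k + 1 = 21, slack = 18, bound satisfied, not MDS.

Singleton bound: d ≤ n − k + 1.
Here n = 24, k = 4, so n − k + 1 = 21.
Given d = 3, check d ≤ 21: YES.
Slack = (n − k + 1) − d = 18.
The code is NOT MDS (slack = 18 > 0).
Description: the claimed parameters are [24, 4, 3]_7; such a code would be non-MDS.


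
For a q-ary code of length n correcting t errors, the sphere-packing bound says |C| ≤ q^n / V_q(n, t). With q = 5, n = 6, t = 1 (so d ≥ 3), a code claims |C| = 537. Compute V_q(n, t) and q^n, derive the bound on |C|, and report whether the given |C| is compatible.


V_q(n, t) = 25, q^n = 15625, Hamming bound = 625, |C| = 537 ≤ bound (satisfied).

Step 1: Compute V_q(n, t) = Σ_{j=0}^1 C(n, j) (q−1)^j.
  j = 0: C(6,0)·(4)^0 = 1·1 = 1.
  j = 1: C(6,1)·(4)^1 = 6·4 = 24.
  V_q(n, t) = 1 + 24 = 25.
Step 2: q^n = 5^6 = 15625.
Step 3: Hamming bound ⌊q^n / V_q(n,t)⌋ = ⌊15625/25⌋ = 625.
Step 4: Compare |C| = 537 to 625: satisfied.
The claimed |C| lies below the Hamming bound.


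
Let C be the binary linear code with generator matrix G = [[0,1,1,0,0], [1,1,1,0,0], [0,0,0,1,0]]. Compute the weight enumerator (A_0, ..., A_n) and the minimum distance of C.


Weight distribution: A_0 = 1, A_1 = 2, A_2 = 2, A_3 = 2, A_4 = 1. Minimum distance d = 1.

Enumerate all 2^3 = 8 messages m ∈ F_2^3.
For each, compute codeword c = mG in F_2^5, then tally its weight.
  m = 000 → c = 00000, weight = 0.
  m = 100 → c = 01100, weight = 2.
  m = 010 → c = 11100, weight = 3.
  m = 110 → c = 10000, weight = 1.
  m = 001 → c = 00010, weight = 1.
  m = 101 → c = 01110, weight = 3.
  m = 011 → c = 11110, weight = 4.
  m = 111 → c = 10010, weight = 2.
Tally weights:
  weight 0: 1 codewords.
  weight 1: 2 codewords.
  weight 2: 2 codewords.
  weight 3: 2 codewords.
  weight 4: 1 codewords.
Minimum distance d = smallest w > 0 with A_w > 0 = 1.
Sanity: Σ A_w = 8 = 2^3 = 8 ✓.


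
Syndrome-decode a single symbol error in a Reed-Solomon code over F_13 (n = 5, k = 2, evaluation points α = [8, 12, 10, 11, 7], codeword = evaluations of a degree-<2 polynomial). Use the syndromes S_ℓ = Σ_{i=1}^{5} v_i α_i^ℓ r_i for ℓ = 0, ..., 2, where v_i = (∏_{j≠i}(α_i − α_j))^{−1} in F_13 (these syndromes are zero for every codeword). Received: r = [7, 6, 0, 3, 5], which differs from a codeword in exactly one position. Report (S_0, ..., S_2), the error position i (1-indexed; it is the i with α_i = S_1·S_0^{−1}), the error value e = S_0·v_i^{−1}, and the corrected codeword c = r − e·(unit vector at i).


S = (5, 9, 11), error at position 5, error magnitude e = 1, c = [7, 6, 0, 3, 4].

Step 1: column multipliers v_i = (∏_{j≠i}(α_i − α_j))^{−1} mod 13.
  i = 1 (α = 8): (8−12)(8−10)(8−11)(8−7) = (−4)·(−2)·(−3)·1 = −24 ≡ 2, so v_1 = 2^{−1} = 7 (mod 13).
  i = 2 (α = 12): (12−8)(12−10)(12−11)(12−7) = 4·2·1·5 = 40 ≡ 1, so v_2 = 1^{−1} = 1 (mod 13).
  i = 3 (α = 10): (10−8)(10−12)(10−11)(10−7) = 2·(−2)·(−1)·3 = 12 ≡ 12, so v_3 = 12^{−1} = 12 (mod 13).
  i = 4 (α = 11): (11−8)(11−12)(11−10)(11−7) = 3·(−1)·1·4 = −12 ≡ 1, so v_4 = 1^{−1} = 1 (mod 13).
  i = 5 (α = 7): (7−8)(7−12)(7−10)(7−11) = (−1)·(−5)·(−3)·(−4) = 60 ≡ 8, so v_5 = 8^{−1} = 5 (mod 13).
  v = [7, 1, 12, 1, 5].
Step 2: syndromes of r = [7, 6, 0, 3, 5] (all sums mod 13).
  S_0 = Σ v_i r_i = 7·7 + 1·6 + 12·0 + 1·3 + 5·5 = 83 ≡ 5.
  S_1 = Σ v_i α_i r_i = 7·8·7 + 1·12·6 + 12·10·0 + 1·11·3 + 5·7·5 = 672 ≡ 9.
  α_i^2 mod 13 = [12, 1, 9, 4, 10].
  S_2 = Σ v_i α_i^2 r_i = 7·12·7 + 1·1·6 + 12·9·0 + 1·4·3 + 5·10·5 = 856 ≡ 11.
  S = (5, 9, 11) ≠ 0, so r is not a codeword (an error is present).
Step 3: locate the error. For a single error e at position i, S_ℓ = v_i·e·α_i^ℓ, so α_err = S_1/S_0.
  S_0^{−1} = 5^{−1} = 8 (mod 13), so α_err = 9·8 = 72 ≡ 7 = α_5. Error position i = 5.
  Consistency check: S_2/S_1 = 11·3 = 33 ≡ 7 = α_err ✓ (single-error assumption holds).
Step 4: error magnitude e = S_0/v_5 = S_0·∏_{j≠5}(α_5 − α_j) = 5·8 = 40 ≡ 1 (mod 13).
Step 5: correct position 5: c_5 = r_5 − e = 5 − 1 ≡ 4 (mod 13). Hence c = [7, 6, 0, 3, 4].
  Check: interpolating c through the α_i gives m(x) = 9 + 3·x (degree < 2) with m(α_i) = c_i for every i, so c is indeed a codeword.


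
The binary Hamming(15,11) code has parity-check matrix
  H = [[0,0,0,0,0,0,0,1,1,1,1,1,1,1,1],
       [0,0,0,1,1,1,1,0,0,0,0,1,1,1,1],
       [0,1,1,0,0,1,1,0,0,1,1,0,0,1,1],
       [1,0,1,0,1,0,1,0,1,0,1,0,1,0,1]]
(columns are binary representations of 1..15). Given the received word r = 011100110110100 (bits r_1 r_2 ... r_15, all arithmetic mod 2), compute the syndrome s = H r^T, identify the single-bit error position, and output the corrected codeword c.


s = (0, 1, 1, 0)^T, error position = 6, corrected codeword c = 011101110110100

Compute s = H r^T mod 2 one row at a time:
  s_1 = 1 + 0 + 1 + 1 + 0 + 1 + 0 + 0 = 4 ≡ 0 (mod 2).
  s_2 = 1 + 0 + 0 + 1 + 0 + 1 + 0 + 0 = 3 ≡ 1 (mod 2).
  s_3 = 1 + 1 + 0 + 1 + 1 + 1 + 0 + 0 = 5 ≡ 1 (mod 2).
  s_4 = 0 + 1 + 0 + 1 + 0 + 1 + 1 + 0 = 4 ≡ 0 (mod 2).
s = (0, 1, 1, 0)^T — this equals column 6 of H (binary 0110), so error is at position 6.
Correct: flip bit 6 of r = 011100110110100 to get c = 011101110110100.


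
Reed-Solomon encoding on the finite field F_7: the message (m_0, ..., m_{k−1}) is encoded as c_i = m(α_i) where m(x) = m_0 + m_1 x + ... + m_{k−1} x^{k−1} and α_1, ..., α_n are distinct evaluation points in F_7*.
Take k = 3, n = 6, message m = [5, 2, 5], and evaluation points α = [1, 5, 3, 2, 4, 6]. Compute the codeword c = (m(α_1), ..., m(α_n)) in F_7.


c = [5, 0, 0, 1, 2, 1]

Message polynomial: m(x) = 5 + 2·x + 5·x^2 (mod 7).
For each evaluation point α_i, compute m(α_i) mod 7:
  α_1 = 1: Horner steps 5 → 0 → 5, so m(1) = 5.
  α_2 = 5: Horner steps 5 → 6 → 0, so m(5) = 0.
  α_3 = 3: Horner steps 5 → 3 → 0, so m(3) = 0.
  α_4 = 2: Horner steps 5 → 5 → 1, so m(2) = 1.
  α_5 = 4: Horner steps 5 → 1 → 2, so m(4) = 2.
  α_6 = 6: Horner steps 5 → 4 → 1, so m(6) = 1.
Codeword c = [5, 0, 0, 1, 2, 1] ∈ F_7^6.


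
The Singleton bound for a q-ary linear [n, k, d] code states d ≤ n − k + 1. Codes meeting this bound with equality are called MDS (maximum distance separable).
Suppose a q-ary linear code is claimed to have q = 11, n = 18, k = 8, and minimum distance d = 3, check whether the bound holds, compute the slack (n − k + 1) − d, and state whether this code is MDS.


Singleton RHS = n − k + 1 = 11, slack = 8, bound satisfied, not MDS.

Singleton bound: d ≤ n − k + 1.
Here n = 18, k = 8, so n − k + 1 = 11.
Given d = 3, check d ≤ 11: YES.
Slack = (n − k + 1) − d = 8.
The code is NOT MDS (slack = 8 > 0).
Description: the claimed parameters are [18, 8, 3]_11; such a code would be non-MDS.


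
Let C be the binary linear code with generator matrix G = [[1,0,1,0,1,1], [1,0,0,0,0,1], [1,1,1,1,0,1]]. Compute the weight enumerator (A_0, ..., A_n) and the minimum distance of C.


Weight distribution: A_0 = 1, A_2 = 2, A_3 = 2, A_4 = 1, A_5 = 2. Minimum distance d = 2.

Enumerate all 2^3 = 8 messages m ∈ F_2^3.
For each, compute codeword c = mG in F_2^6, then tally its weight.
  m = 000 → c = 000000, weight = 0.
  m = 100 → c = 101011, weight = 4.
  m = 010 → c = 100001, weight = 2.
  m = 110 → c = 001010, weight = 2.
  m = 001 → c = 111101, weight = 5.
  m = 101 → c = 010110, weight = 3.
  m = 011 → c = 011100, weight = 3.
  m = 111 → c = 110111, weight = 5.
Tally weights:
  weight 0: 1 codewords.
  weight 2: 2 codewords.
  weight 3: 2 codewords.
  weight 4: 1 codewords.
  weight 5: 2 codewords.
Minimum distance d = smallest w > 0 with A_w > 0 = 2.
Sanity: Σ A_w = 8 = 2^3 = 8 ✓.


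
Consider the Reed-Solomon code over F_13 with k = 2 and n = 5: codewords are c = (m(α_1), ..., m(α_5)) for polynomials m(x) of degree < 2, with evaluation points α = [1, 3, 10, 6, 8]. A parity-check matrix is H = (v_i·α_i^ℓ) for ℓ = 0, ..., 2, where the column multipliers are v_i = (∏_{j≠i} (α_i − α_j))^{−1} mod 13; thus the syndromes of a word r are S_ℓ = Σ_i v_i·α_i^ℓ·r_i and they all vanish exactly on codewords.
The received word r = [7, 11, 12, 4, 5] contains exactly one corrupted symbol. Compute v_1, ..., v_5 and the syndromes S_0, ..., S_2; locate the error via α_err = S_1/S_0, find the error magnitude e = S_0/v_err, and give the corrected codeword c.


S = (12, 5, 1), error at position 5, error magnitude e = 10, c = [7, 11, 12, 4, 8].

Step 1: column multipliers v_i = (∏_{j≠i}(α_i − α_j))^{−1} mod 13.
  i = 1 (α = 1): (1−3)(1−10)(1−6)(1−8) = (−2)·(−9)·(−5)·(−7) = 630 ≡ 6, so v_1 = 6^{−1} = 11 (mod 13).
  i = 2 (α = 3): (3−1)(3−10)(3−6)(3−8) = 2·(−7)·(−3)·(−5) = −210 ≡ 11, so v_2 = 11^{−1} = 6 (mod 13).
  i = 3 (α = 10): (10−1)(10−3)(10−6)(10−8) = 9·7·4·2 = 504 ≡ 10, so v_3 = 10^{−1} = 4 (mod 13).
  i = 4 (α = 6): (6−1)(6−3)(6−10)(6−8) = 5·3·(−4)·(−2) = 120 ≡ 3, so v_4 = 3^{−1} = 9 (mod 13).
  i = 5 (α = 8): (8−1)(8−3)(8−10)(8−6) = 7·5·(−2)·2 = −140 ≡ 3, so v_5 = 3^{−1} = 9 (mod 13).
  v = [11, 6, 4, 9, 9].
Step 2: syndromes of r = [7, 11, 12, 4, 5] (all sums mod 13).
  S_0 = Σ v_i r_i = 11·7 + 6·11 + 4·12 + 9·4 + 9·5 = 272 ≡ 12.
  S_1 = Σ v_i α_i r_i = 11·1·7 + 6·3·11 + 4·10·12 + 9·6·4 + 9·8·5 = 1331 ≡ 5.
  α_i^2 mod 13 = [1, 9, 9, 10, 12].
  S_2 = Σ v_i α_i^2 r_i = 11·1·7 + 6·9·11 + 4·9·12 + 9·10·4 + 9·12·5 = 2003 ≡ 1.
  S = (12, 5, 1) ≠ 0, so r is not a codeword (an error is present).
Step 3: locate the error. For a single error e at position i, S_ℓ = v_i·e·α_i^ℓ, so α_err = S_1/S_0.
  S_0^{−1} = 12^{−1} = 12 (mod 13), so α_err = 5·12 = 60 ≡ 8 = α_5. Error position i = 5.
  Consistency check: S_2/S_1 = 1·8 = 8 ≡ 8 = α_err ✓ (single-error assumption holds).
Step 4: error magnitude e = S_0/v_5 = S_0·∏_{j≠5}(α_5 − α_j) = 12·3 = 36 ≡ 10 (mod 13).
Step 5: correct position 5: c_5 = r_5 − e = 5 − 10 ≡ 8 (mod 13). Hence c = [7, 11, 12, 4, 8].
  Check: interpolating c through the α_i gives m(x) = 5 + 2·x (degree < 2) with m(α_i) = c_i for every i, so c is indeed a codeword.
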